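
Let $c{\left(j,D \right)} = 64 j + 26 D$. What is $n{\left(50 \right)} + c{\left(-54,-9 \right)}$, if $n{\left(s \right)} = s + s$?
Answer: $-3590$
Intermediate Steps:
$c{\left(j,D \right)} = 26 D + 64 j$
$n{\left(s \right)} = 2 s$
$n{\left(50 \right)} + c{\left(-54,-9 \right)} = 2 \cdot 50 + \left(26 \left(-9\right) + 64 \left(-54\right)\right) = 100 - 3690 = -3590$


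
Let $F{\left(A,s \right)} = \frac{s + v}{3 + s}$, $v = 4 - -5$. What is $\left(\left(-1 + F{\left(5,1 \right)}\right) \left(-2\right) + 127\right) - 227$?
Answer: $-103$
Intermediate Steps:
$v = 9$ ($v = 4 + 5 = 9$)
$F{\left(A,s \right)} = \frac{9 + s}{3 + s}$ ($F{\left(A,s \right)} = \frac{s + 9}{3 + s} = \frac{9 + s}{3 + s}$)
$\left(\left(-1 + F{\left(5,1 \right)}\right) \left(-2\right) + 127\right) - 227 = \left(\left(-1 + \frac{9 + 1}{3 + 1}\right) \left(-2\right) + 127\right) - 227 = \left(\left(-1 + \frac{1}{4} \cdot 10\right) \left(-2\right) + 127\right) - 227 = \left(\left(-1 + \frac{5}{2}\right) \left(-2\right) + 127\right) - 227 = \left(\frac{3}{2} \left(-2\right) + 127\right) - 227 = \left(-3 + 127\right) - 227 = 124 - 227 = -103$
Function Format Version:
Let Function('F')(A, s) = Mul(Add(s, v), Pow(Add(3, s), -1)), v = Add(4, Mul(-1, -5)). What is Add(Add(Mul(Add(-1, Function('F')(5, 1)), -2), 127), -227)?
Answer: -103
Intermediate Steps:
v = 9 (v = Add(4, 5) = 9)
Function('F')(A, s) = Mul(Pow(Add(3, s), -1), Add(9, s)) (Function('F')(A, s) = Mul(Add(s, 9), Pow(Add(3, s), -1)) = Mul(Add(9, s), Pow(Add(3, s), -1)) = Mul(Pow(Add(3, s), -1), Add(9, s)))
Add(Add(Mul(Add(-1, Function('F')(5, 1)), -2), 127), -227) = Add(Add(Mul(Add(-1, Mul(Pow(Add(3, 1), -1), Add(9, 1))), -2), 127), -227) = Add(Add(Mul(Add(-1, Mul(Pow(4, -1), 10)), -2), 127), -227) = Add(Add(Mul(Add(-1, Mul(Rational(1, 4), 10)), -2), 127), -227) = Add(Add(Mul(Add(-1, Rational(5, 2)), -2), 127), -227) = Add(Add(Mul(Rational(3, 2), -2), 127), -227) = Add(Add(-3, 127), -227) = Add(124, -227) = -103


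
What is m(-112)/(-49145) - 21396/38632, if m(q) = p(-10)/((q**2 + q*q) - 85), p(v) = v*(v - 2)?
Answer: -119503725705/215772439586 ≈ -0.55384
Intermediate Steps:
p(v) = v*(-2 + v)
m(q) = 120/(-85 + 2*q**2) (m(q) = (-10*(-2 - 10))/((q**2 + q*q) - 85) = (-10*(-12))/((q**2 + q**2) - 85) = 120/(2*q**2 - 85) = 120/(-85 + 2*q**2))
m(-112)/(-49145) - 21396/38632 = (120/(-85 + 2*(-112)**2))/(-49145) - 21396/38632 = (120/(-85 + 2*12544))*(-1/49145) - 21396*1/38632 = (120/(-85 + 25088))*(-1/49145) - 5349/9658 = (120/25003)*(-1/49145) - 5349/9658 = -24/245754487 - 5349/9658 = -119503725705/215772439586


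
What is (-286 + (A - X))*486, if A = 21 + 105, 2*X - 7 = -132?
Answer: -47385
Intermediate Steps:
X = -125/2 (X = 7/2 + (½)*(-132) = 7/2 - 66 = -125/2 ≈ -62.500)
A = 126
(-286 + (A - X))*486 = (-286 + (126 - 1*(-125/2)))*486 = (-286 + (126 + 125/2))*486 = (-286 + 377/2)*486 = -195/2*486 = -47385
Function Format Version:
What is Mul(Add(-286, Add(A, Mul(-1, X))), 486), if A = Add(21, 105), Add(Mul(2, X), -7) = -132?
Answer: -47385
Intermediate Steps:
X = Rational(-125, 2) (X = Add(Rational(7, 2), Mul(Rational(1, 2), -132)) = Add(Rational(7, 2), -66) = Rational(-125, 2) ≈ -62.500)
A = 126
Mul(Add(-286, Add(A, Mul(-1, X))), 486) = Mul(Add(-286, Add(126, Mul(-1, Rational(-125, 2)))), 486) = Mul(Add(-286, Add(126, Rational(125, 2))), 486) = Mul(Add(-286, Rational(377, 2)), 486) = Mul(Rational(-195, 2), 486) = -47385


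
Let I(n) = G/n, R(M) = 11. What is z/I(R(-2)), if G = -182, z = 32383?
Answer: -27401/14 ≈ -1957.2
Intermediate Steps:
I(n) = -182/n
z/I(R(-2)) = 32383/((-182/11)) = 32383/((-182*1/11)) = 32383/(-182/11) = 32383*(-11/182) = -27401/14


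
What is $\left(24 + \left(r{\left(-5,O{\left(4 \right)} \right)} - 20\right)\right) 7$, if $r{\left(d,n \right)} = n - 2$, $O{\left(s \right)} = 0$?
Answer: $14$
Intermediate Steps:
$r{\left(d,n \right)} = -2 + n$
$\left(24 + \left(r{\left(-5,O{\left(4 \right)} \right)} - 20\right)\right) 7 = \left(24 + \left(\left(-2 + 0\right) - 20\right)\right) 7 = \left(24 - 22\right) 7 = 2 \cdot 7 = 14$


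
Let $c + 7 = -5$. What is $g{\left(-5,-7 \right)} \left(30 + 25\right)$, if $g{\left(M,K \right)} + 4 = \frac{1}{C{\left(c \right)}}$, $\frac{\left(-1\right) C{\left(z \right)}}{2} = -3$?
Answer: $- \frac{1265}{6} \approx -210.83$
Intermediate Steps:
$c = -12$ ($c = -7 - 5 = -12$)
$C{\left(z \right)} = 6$ ($C{\left(z \right)} = \left(-2\right) \left(-3\right) = 6$)
$g{\left(M,K \right)} = - \frac{23}{6}$ ($g{\left(M,K \right)} = -4 + \frac{1}{6} = - \frac{23}{6}$)
$g{\left(-5,-7 \right)} \left(30 + 25\right) = - \frac{23 \left(30 + 25\right)}{6} = \left(- \frac{23}{6}\right) 55 = - \frac{1265}{6}$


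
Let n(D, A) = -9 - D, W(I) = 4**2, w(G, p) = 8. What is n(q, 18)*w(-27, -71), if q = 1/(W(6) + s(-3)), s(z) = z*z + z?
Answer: -796/11 ≈ -72.364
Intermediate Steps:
s(z) = z + z**2 (s(z) = z**2 + z = z + z**2)
W(I) = 16
q = 1/22 (q = 1/(16 - 3*(1 - 3)) = 1/(16 - 3*(-2)) = 1/(16 + 6) = 1/22 ≈ 0.045455)
n(q, 18)*w(-27, -71) = (-9 - 1*1/22)*8 = (-9 - 1/22)*8 = -199/22*8 = -796/11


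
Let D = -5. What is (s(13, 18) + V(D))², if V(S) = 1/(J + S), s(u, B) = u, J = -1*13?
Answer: 54289/324 ≈ 167.56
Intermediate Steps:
J = -13
V(S) = 1/(-13 + S)
(s(13, 18) + V(D))² = (13 + 1/(-13 - 5))² = (13 + 1/(-18))² = (13 - 1/18)² = (233/18)² = 54289/324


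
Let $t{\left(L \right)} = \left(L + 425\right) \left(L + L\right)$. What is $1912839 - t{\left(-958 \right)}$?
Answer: $891611$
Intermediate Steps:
$t{\left(L \right)} = 2 L \left(425 + L\right)$ ($t{\left(L \right)} = \left(425 + L\right) 2 L = 2 L \left(425 + L\right)$)
$1912839 - t{\left(-958 \right)} = 1912839 - 2 \left(-958\right) \left(425 - 958\right) = 1912839 - 2 \left(-958\right) \left(-533\right) = 1912839 - 1021228 = 891611$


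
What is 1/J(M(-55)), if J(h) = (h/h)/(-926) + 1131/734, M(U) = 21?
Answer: 169921/261643 ≈ 0.64944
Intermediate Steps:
J(h) = 261643/169921 (J(h) = 1*(-1/926) + 1131*(1/734) = -1/926 + 1131/734 = 261643/169921)
1/J(M(-55)) = 1/(261643/169921) = 169921/261643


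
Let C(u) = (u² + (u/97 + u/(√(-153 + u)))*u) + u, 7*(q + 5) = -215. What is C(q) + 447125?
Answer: 304448625/679 - 62500*I*√9247/64729 ≈ 4.4838e+5 - 92.85*I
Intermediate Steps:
q = -250/7 (q = -5 + (⅐)*(-215) = -5 - 215/7 = -250/7 ≈ -35.714)
C(u) = u + u² + u*(u/97 + u/√(-153 + u)) (C(u) = (u² + (u*(1/97) + u/√(-153 + u))*u) + u = (u² + (u/97 + u/√(-153 + u))*u) + u = (u² + u*(u/97 + u/√(-153 + u))) + u = u + u² + u*(u/97 + u/√(-153 + u)))
C(q) + 447125 = (-250/7 + 98*(-250/7)²/97 + (-250/7)²/√(-153 - 250/7)) + 447125 = (-250/7 + (98/97)*(62500/49) + 62500/(49*√(-1321/7))) + 447125 = (-250/7 + 125000/97 + 62500*(-I*√9247/1321)/49) + 447125 = (-250/7 + 125000/97 - 62500*I*√9247/64729) + 447125 = (850750/679 - 62500*I*√9247/64729) + 447125 = 304448625/679 - 62500*I*√9247/64729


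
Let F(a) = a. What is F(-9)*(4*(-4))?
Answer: 144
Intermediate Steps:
F(-9)*(4*(-4)) = -36*(-4) = -9*(-16) = 144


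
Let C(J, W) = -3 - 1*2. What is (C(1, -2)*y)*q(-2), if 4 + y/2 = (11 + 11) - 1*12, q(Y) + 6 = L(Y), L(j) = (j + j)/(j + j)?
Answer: 300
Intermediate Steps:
L(j) = 1 (L(j) = (2*j)/((2*j)) = (2*j)*(1/(2*j)) = 1)
q(Y) = -5 (q(Y) = -6 + 1 = -5)
y = 12 (y = -8 + 2*((11 + 11) - 1*12) = -8 + 2*(22 - 12) = -8 + 2*10 = -8 + 20 = 12)
C(J, W) = -5 (C(J, W) = -3 - 2 = -5)
(C(1, -2)*y)*q(-2) = -5*12*(-5) = -60*(-5) = 300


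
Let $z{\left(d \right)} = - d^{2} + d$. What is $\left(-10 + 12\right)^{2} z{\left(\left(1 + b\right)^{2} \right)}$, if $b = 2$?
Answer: $-288$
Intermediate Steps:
$z{\left(d \right)} = d - d^{2}$
$\left(-10 + 12\right)^{2} z{\left(\left(1 + b\right)^{2} \right)} = \left(-10 + 12\right)^{2} \left(1 + 2\right)^{2} \left(1 - \left(1 + 2\right)^{2}\right) = 2^{2} \cdot 3^{2} \left(1 - 3^{2}\right) = 4 \cdot 9 \left(1 - 9\right) = 4 \cdot 9 \left(-8\right) = 4 \left(-72\right) = -288$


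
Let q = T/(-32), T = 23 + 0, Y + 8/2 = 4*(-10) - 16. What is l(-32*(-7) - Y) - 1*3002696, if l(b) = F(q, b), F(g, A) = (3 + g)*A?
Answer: -24016385/8 ≈ -3.0020e+6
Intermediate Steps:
Y = -60 (Y = -4 + (4*(-10) - 16) = -4 + (-40 - 16) = -4 - 56 = -60)
T = 23
q = -23/32 (q = 23/(-32) = 23*(-1/32) = -23/32 ≈ -0.71875)
F(g, A) = A*(3 + g)
l(b) = 73*b/32 (l(b) = b*(3 - 23/32) = b*(73/32) = 73*b/32)
l(-32*(-7) - Y) - 1*3002696 = 73*(-32*(-7) - 1*(-60))/32 - 1*3002696 = 73*(224 + 60)/32 - 3002696 = (73/32)*284 - 3002696 = 5183/8 - 3002696 = -24016385/8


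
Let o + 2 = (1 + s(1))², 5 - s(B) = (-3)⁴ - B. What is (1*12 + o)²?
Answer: 30096196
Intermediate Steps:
s(B) = -76 + B (s(B) = 5 - ((-3)⁴ - B) = 5 - (81 - B) = 5 + (-81 + B) = -76 + B)
o = 5474 (o = -2 + (1 + (-76 + 1))² = -2 + (1 - 75)² = -2 + (-74)² = -2 + 5476 = 5474)
(1*12 + o)² = (1*12 + 5474)² = (12 + 5474)² = 5486² = 30096196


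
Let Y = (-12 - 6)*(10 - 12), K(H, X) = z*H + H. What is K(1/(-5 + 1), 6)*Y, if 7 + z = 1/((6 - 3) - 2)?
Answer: 45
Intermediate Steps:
z = -6 (z = -7 + 1/((6 - 3) - 2) = -7 + 1/(3 - 2) = -7 + 1/1 = -7 + 1 = -6)
K(H, X) = -5*H (K(H, X) = -6*H + H = -5*H)
Y = 36 (Y = -18*(-2) = 36)
K(1/(-5 + 1), 6)*Y = -5/(-5 + 1)*36 = -5/(-4)*36 = -5*(-1/4)*36 = (5/4)*36 = 45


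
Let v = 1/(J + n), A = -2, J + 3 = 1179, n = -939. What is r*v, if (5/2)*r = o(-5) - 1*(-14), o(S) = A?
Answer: 8/395 ≈ 0.020253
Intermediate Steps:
J = 1176 (J = -3 + 1179 = 1176)
o(S) = -2
v = 1/237 (v = 1/(1176 - 939) = 1/237 ≈ 0.0042194)
r = 24/5 (r = 2*(-2 - 1*(-14))/5 = 2*(-2 + 14)/5 = (⅖)*12 = 24/5 ≈ 4.8000)
r*v = (24/5)*(1/237) = 8/395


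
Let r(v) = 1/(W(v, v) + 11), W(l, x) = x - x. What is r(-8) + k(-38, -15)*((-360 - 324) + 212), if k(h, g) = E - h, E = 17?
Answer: -285559/11 ≈ -25960.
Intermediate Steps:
W(l, x) = 0
r(v) = 1/11 (r(v) = 1/(0 + 11) = 1/11)
k(h, g) = 17 - h
r(-8) + k(-38, -15)*((-360 - 324) + 212) = 1/11 + (17 - 1*(-38))*((-360 - 324) + 212) = 1/11 + (17 + 38)*(-684 + 212) = 1/11 + 55*(-472) = 1/11 - 25960 = -285559/11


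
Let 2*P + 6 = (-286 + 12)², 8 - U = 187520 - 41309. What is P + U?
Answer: -108668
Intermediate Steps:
U = -146203 (U = 8 - (187520 - 41309) = 8 - 1*146211 = 8 - 146211 = -146203)
P = 37535 (P = -3 + (-286 + 12)²/2 = -3 + (½)*(-274)² = -3 + (½)*75076 = -3 + 37538 = 37535)
P + U = 37535 - 146203 = -108668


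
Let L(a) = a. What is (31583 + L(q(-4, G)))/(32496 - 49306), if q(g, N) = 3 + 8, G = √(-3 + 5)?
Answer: -15797/8405 ≈ -1.8795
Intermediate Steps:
G = √2 ≈ 1.4142
q(g, N) = 11
(31583 + L(q(-4, G)))/(32496 - 49306) = (31583 + 11)/(32496 - 49306) = 31594/(-16810) = 31594*(-1/16810) = -15797/8405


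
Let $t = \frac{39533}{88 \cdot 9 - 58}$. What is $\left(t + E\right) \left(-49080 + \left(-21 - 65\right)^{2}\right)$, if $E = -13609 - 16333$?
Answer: $\frac{457229607590}{367} \approx 1.2459 \cdot 10^{9}$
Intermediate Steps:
$E = -29942$ ($E = -13609 - 16333 = -29942$)
$t = \frac{39533}{734}$ ($t = \frac{39533}{792 - 58} = \frac{39533}{734} \approx 53.86$)
$\left(t + E\right) \left(-49080 + \left(-21 - 65\right)^{2}\right) = \left(\frac{39533}{734} - 29942\right) \left(-49080 + \left(-21 - 65\right)^{2}\right) = - \frac{21937895 \left(-49080 + \left(-21 - 65\right)^{2}\right)}{734} = - \frac{21937895 \left(-49080 + \left(-86\right)^{2}\right)}{734} = - \frac{21937895 \left(-49080 + 7396\right)}{734} = \left(- \frac{21937895}{734}\right) \left(-41684\right) = \frac{457229607590}{367}$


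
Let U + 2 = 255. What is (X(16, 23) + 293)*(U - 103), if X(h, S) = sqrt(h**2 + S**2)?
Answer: 43950 + 150*sqrt(785) ≈ 48153.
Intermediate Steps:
U = 253 (U = -2 + 255 = 253)
X(h, S) = sqrt(S**2 + h**2)
(X(16, 23) + 293)*(U - 103) = (sqrt(23**2 + 16**2) + 293)*(253 - 103) = (sqrt(529 + 256) + 293)*150 = (sqrt(785) + 293)*150 = (293 + sqrt(785))*150 = 43950 + 150*sqrt(785)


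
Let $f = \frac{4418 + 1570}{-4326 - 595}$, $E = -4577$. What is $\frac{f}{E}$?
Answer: $\frac{5988}{22523417} \approx 0.00026586$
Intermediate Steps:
$f = - \frac{5988}{4921}$ ($f = \frac{5988}{-4921} = 5988 \left(- \frac{1}{4921}\right) = - \frac{5988}{4921} \approx -1.2168$)
$\frac{f}{E} = - \frac{5988}{4921 \left(-4577\right)} = \left(- \frac{5988}{4921}\right) \left(- \frac{1}{4577}\right) = \frac{5988}{22523417}$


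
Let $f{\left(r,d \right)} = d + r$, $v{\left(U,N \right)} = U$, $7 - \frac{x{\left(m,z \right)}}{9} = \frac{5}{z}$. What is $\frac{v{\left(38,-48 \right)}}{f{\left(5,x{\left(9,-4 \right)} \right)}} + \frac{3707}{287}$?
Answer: $\frac{1218743}{90979} \approx 13.396$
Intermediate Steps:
$x{\left(m,z \right)} = 63 - \frac{45}{z}$ ($x{\left(m,z \right)} = 63 - 9 \frac{5}{z} = 63 - \frac{45}{z}$)
$\frac{v{\left(38,-48 \right)}}{f{\left(5,x{\left(9,-4 \right)} \right)}} + \frac{3707}{287} = \frac{38}{\left(63 - \frac{45}{-4}\right) + 5} + \frac{3707}{287} = \frac{38}{\left(63 - - \frac{45}{4}\right) + 5} + 3707 \cdot \frac{1}{287} = \frac{38}{\left(63 + \frac{45}{4}\right) + 5} + \frac{3707}{287} = \frac{38}{\frac{297}{4} + 5} + \frac{3707}{287} = \frac{38}{\frac{317}{4}} + \frac{3707}{287} = 38 \cdot \frac{4}{317} + \frac{3707}{287} = \frac{152}{317} + \frac{3707}{287} = \frac{1218743}{90979}$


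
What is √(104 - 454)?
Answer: 5*I*√14 ≈ 18.708*I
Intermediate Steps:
√(104 - 454) = √(-350) = 5*I*√14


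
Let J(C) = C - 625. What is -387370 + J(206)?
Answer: -387789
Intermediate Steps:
J(C) = -625 + C
-387370 + J(206) = -387370 + (-625 + 206) = -387370 - 419 = -387789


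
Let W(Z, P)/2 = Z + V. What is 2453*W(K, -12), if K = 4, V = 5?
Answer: 44154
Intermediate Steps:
W(Z, P) = 10 + 2*Z (W(Z, P) = 2*(Z + 5) = 2*(5 + Z) = 10 + 2*Z)
2453*W(K, -12) = 2453*(10 + 2*4) = 2453*(10 + 8) = 2453*18 = 44154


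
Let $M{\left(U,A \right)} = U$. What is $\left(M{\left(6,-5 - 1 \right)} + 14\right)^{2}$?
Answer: $400$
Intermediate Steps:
$\left(M{\left(6,-5 - 1 \right)} + 14\right)^{2} = \left(6 + 14\right)^{2} = 20^{2} = 400$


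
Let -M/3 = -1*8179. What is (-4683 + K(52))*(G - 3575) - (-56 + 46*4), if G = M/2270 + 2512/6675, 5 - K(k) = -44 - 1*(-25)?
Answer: 16772210765871/1010150 ≈ 1.6604e+7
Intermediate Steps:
K(k) = 24 (K(k) = 5 - (-44 - 1*(-25)) = 5 - (-44 + 25) = 5 - 1*(-19) = 5 + 19 = 24)
M = 24537 (M = -(-3)*8179 = -3*(-8179) = 24537)
G = 33897343/3030450 (G = 24537/2270 + 2512/6675 = 33897343/3030450 ≈ 11.186)
(-4683 + K(52))*(G - 3575) - (-56 + 46*4) = (-4683 + 24)*(33897343/3030450 - 3575) - (-56 + 46*4) = -4659*(-10799961407/3030450) - (-56 + 184) = 16772340065071/1010150 - 1*128 = 16772340065071/1010150 - 128 = 16772210765871/1010150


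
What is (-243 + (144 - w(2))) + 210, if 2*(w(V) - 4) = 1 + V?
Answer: 211/2 ≈ 105.50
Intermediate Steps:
w(V) = 9/2 + V/2 (w(V) = 4 + (1 + V)/2 = 4 + (1/2 + V/2) = 9/2 + V/2)
(-243 + (144 - w(2))) + 210 = (-243 + (144 - (9/2 + (1/2)*2))) + 210 = (-243 + (144 - (9/2 + 1))) + 210 = (-243 + (144 - 1*11/2)) + 210 = (-243 + (144 - 11/2)) + 210 = (-243 + 277/2) + 210 = -209/2 + 210 = 211/2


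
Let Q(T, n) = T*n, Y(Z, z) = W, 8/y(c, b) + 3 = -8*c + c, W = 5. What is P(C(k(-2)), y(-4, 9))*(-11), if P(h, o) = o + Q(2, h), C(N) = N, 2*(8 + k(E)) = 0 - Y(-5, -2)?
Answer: 5687/25 ≈ 227.48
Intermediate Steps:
y(c, b) = 8/(-3 - 7*c) (y(c, b) = 8/(-3 + (-8*c + c)) = 8/(-3 - 7*c))
Y(Z, z) = 5
k(E) = -21/2 (k(E) = -8 + (0 - 1*5)/2 = -8 + (0 - 5)/2 = -8 + (1/2)*(-5) = -8 - 5/2 = -21/2)
P(h, o) = o + 2*h
P(C(k(-2)), y(-4, 9))*(-11) = (-8/(3 + 7*(-4)) + 2*(-21/2))*(-11) = (-8/(3 - 28) - 21)*(-11) = (-8/(-25) - 21)*(-11) = (-8*(-1/25) - 21)*(-11) = (8/25 - 21)*(-11) = -517/25*(-11) = 5687/25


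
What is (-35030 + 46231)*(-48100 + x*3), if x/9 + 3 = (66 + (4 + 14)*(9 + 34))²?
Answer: 212852815819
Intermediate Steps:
x = 6350373 (x = -27 + 9*(66 + (4 + 14)*(9 + 34))² = -27 + 9*(66 + 18*43)² = -27 + 9*(66 + 774)² = -27 + 9*840² = -27 + 9*705600 = -27 + 6350400 = 6350373)
(-35030 + 46231)*(-48100 + x*3) = (-35030 + 46231)*(-48100 + 6350373*3) = 11201*(-48100 + 19051119) = 11201*19003019 = 212852815819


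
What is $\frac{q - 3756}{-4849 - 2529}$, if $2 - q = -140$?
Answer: $\frac{1807}{3689} \approx 0.48983$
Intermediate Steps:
$q = 142$ ($q = 2 - -140 = 2 + 140 = 142$)
$\frac{q - 3756}{-4849 - 2529} = \frac{142 - 3756}{-4849 - 2529} = - \frac{3614}{-7378} = \left(-3614\right) \left(- \frac{1}{7378}\right) = \frac{1807}{3689}$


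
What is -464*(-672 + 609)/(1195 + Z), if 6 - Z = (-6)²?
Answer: 29232/1165 ≈ 25.092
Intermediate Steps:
Z = -30 (Z = 6 - 1*(-6)² = 6 - 1*36 = 6 - 36 = -30)
-464*(-672 + 609)/(1195 + Z) = -464*(-672 + 609)/(1195 - 30) = -(-29232)/1165 = -464*(-63/1165) = 29232/1165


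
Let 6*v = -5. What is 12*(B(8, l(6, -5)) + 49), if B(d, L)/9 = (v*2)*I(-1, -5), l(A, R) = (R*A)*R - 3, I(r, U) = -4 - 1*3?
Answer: 1848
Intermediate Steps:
v = -⅚ (v = (⅙)*(-5) = -⅚ ≈ -0.83333)
I(r, U) = -7 (I(r, U) = -4 - 3 = -7)
l(A, R) = -3 + A*R² (l(A, R) = (A*R)*R - 3 = A*R² - 3 = -3 + A*R²)
B(d, L) = 105 (B(d, L) = 9*(-⅚*2*(-7)) = 9*(-5/3*(-7)) = 9*(35/3) = 105)
12*(B(8, l(6, -5)) + 49) = 12*(105 + 49) = 12*154 = 1848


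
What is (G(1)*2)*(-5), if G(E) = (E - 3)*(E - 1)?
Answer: 0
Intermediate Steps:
G(E) = (-1 + E)*(-3 + E) (G(E) = (-3 + E)*(-1 + E) = (-1 + E)*(-3 + E))
(G(1)*2)*(-5) = ((3 + 1² - 4*1)*2)*(-5) = ((3 + 1 - 4)*2)*(-5) = (0*2)*(-5) = 0*(-5) = 0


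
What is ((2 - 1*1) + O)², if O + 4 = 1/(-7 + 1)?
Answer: 361/36 ≈ 10.028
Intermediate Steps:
O = -25/6 (O = -4 + 1/(-7 + 1) = -4 + 1/(-6) = -4 - ⅙ = -25/6 ≈ -4.1667)
((2 - 1*1) + O)² = ((2 - 1*1) - 25/6)² = ((2 - 1) - 25/6)² = (1 - 25/6)² = (-19/6)² = 361/36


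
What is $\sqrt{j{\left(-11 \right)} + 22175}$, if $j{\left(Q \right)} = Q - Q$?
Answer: $5 \sqrt{887} \approx 148.91$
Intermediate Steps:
$j{\left(Q \right)} = 0$
$\sqrt{j{\left(-11 \right)} + 22175} = \sqrt{0 + 22175} = \sqrt{22175} = 5 \sqrt{887}$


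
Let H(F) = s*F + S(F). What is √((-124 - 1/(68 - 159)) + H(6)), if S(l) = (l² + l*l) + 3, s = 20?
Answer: 3*√65338/91 ≈ 8.4268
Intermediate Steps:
S(l) = 3 + 2*l² (S(l) = (l² + l²) + 3 = 2*l² + 3 = 3 + 2*l²)
H(F) = 3 + 2*F² + 20*F (H(F) = 20*F + (3 + 2*F²) = 3 + 2*F² + 20*F)
√((-124 - 1/(68 - 159)) + H(6)) = √((-124 - 1/(68 - 159)) + (3 + 2*6² + 20*6)) = √((-124 - 1/(-91)) + (3 + 2*36 + 120)) = √((-124 - 1*(-1/91)) + (3 + 72 + 120)) = √((-124 + 1/91) + 195) = √(-11283/91 + 195) = √(6462/91) = 3*√65338/91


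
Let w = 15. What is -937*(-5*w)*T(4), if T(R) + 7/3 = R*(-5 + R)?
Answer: -445075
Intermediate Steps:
T(R) = -7/3 + R*(-5 + R)
-937*(-5*w)*T(4) = -937*(-5*15)*(-7/3 + 4**2 - 5*4) = -(-70275)*(-7/3 + 16 - 20) = -(-70275)*(-19)/3 = -937*475 = -445075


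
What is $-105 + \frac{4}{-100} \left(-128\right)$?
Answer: $- \frac{2497}{25} \approx -99.88$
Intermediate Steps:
$-105 + \frac{4}{-100} \left(-128\right) = -105 + 4 \left(- \frac{1}{100}\right) \left(-128\right) = -105 - - \frac{128}{25} = -105 + \frac{128}{25} = - \frac{2497}{25}$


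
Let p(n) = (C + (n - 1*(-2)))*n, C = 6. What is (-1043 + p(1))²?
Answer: 1069156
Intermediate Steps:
p(n) = n*(8 + n) (p(n) = (6 + (n - 1*(-2)))*n = (6 + (n + 2))*n = (6 + (2 + n))*n = (8 + n)*n = n*(8 + n))
(-1043 + p(1))² = (-1043 + 1*(8 + 1))² = (-1043 + 1*9)² = (-1043 + 9)² = (-1034)² = 1069156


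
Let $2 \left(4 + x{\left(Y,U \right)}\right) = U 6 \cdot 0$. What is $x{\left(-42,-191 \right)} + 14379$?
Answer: $14375$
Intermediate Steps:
$x{\left(Y,U \right)} = -4$ ($x{\left(Y,U \right)} = -4 + \frac{U 6 \cdot 0}{2} = -4 + \frac{6 U 0}{2} = -4 + \frac{1}{2} \cdot 0 = -4 + 0 = -4$)
$x{\left(-42,-191 \right)} + 14379 = -4 + 14379 = 14375$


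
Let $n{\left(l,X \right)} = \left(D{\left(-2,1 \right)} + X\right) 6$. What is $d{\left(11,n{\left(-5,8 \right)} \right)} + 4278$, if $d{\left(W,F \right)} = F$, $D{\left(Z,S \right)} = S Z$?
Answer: $4314$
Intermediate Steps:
$n{\left(l,X \right)} = -12 + 6 X$ ($n{\left(l,X \right)} = \left(1 \left(-2\right) + X\right) 6 = \left(-2 + X\right) 6 = -12 + 6 X$)
$d{\left(11,n{\left(-5,8 \right)} \right)} + 4278 = \left(-12 + 6 \cdot 8\right) + 4278 = \left(-12 + 48\right) + 4278 = 36 + 4278 = 4314$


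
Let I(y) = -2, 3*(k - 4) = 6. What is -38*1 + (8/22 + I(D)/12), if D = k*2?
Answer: -2495/66 ≈ -37.803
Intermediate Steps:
k = 6 (k = 4 + (⅓)*6 = 4 + 2 = 6)
D = 12 (D = 6*2 = 12)
-38*1 + (8/22 + I(D)/12) = -38*1 + (8/22 - 2/12) = -38 + (8*(1/22) - 2*1/12) = -38 + (4/11 - ⅙) = -38 + 13/66 = -2495/66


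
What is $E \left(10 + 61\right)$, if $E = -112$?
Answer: $-7952$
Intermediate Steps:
$E \left(10 + 61\right) = - 112 \left(10 + 61\right) = \left(-112\right) 71 = -7952$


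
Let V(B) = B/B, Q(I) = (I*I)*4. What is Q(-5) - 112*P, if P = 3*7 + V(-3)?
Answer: -2364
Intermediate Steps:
Q(I) = 4*I² (Q(I) = I²*4 = 4*I²)
V(B) = 1
P = 22 (P = 3*7 + 1 = 21 + 1 = 22)
Q(-5) - 112*P = 4*(-5)² - 112*22 = 4*25 - 2464 = 100 - 2464 = -2364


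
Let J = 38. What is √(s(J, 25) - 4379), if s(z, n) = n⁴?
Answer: √386246 ≈ 621.49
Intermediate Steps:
√(s(J, 25) - 4379) = √(25⁴ - 4379) = √(390625 - 4379) = √386246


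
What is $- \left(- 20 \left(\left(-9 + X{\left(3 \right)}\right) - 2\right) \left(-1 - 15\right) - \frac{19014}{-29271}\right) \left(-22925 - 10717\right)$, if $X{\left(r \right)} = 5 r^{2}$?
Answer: $\frac{3571518757716}{9757} \approx 3.6605 \cdot 10^{8}$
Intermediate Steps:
$- \left(- 20 \left(\left(-9 + X{\left(3 \right)}\right) - 2\right) \left(-1 - 15\right) - \frac{19014}{-29271}\right) \left(-22925 - 10717\right) = - \left(- 20 \left(\left(-9 + 5 \cdot 3^{2}\right) - 2\right) \left(-1 - 15\right) - \frac{19014}{-29271}\right) \left(-22925 - 10717\right) = - \left(- 20 \left(\left(-9 + 5 \cdot 9\right) - 2\right) \left(-1 - 15\right) - - \frac{6338}{9757}\right) \left(-33642\right) = - \left(- 20 \left(\left(-9 + 45\right) - 2\right) \left(-16\right) + \frac{6338}{9757}\right) \left(-33642\right) = - \left(- 20 \left(36 - 2\right) \left(-16\right) + \frac{6338}{9757}\right) \left(-33642\right) = - \left(\left(-20\right) 34 \left(-16\right) + \frac{6338}{9757}\right) \left(-33642\right) = - \left(\left(-680\right) \left(-16\right) + \frac{6338}{9757}\right) \left(-33642\right) = - \left(10880 + \frac{6338}{9757}\right) \left(-33642\right) = - \frac{106162498 \left(-33642\right)}{9757} = \left(-1\right) \left(- \frac{3571518757716}{9757}\right) = \frac{3571518757716}{9757}$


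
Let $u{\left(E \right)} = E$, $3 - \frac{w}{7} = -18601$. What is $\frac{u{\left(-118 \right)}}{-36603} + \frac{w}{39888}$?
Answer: $\frac{44180021}{13518708} \approx 3.2681$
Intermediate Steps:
$w = 130228$ ($w = 21 - -130207 = 21 + 130207 = 130228$)
$\frac{u{\left(-118 \right)}}{-36603} + \frac{w}{39888} = - \frac{118}{-36603} + \frac{130228}{39888} = \left(-118\right) \left(- \frac{1}{36603}\right) + 130228 \cdot \frac{1}{39888} = \frac{118}{36603} + \frac{32557}{9972} = \frac{44180021}{13518708}$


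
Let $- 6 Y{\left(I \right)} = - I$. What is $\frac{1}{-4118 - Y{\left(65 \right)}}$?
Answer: $- \frac{6}{24773} \approx -0.0002422$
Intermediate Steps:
$Y{\left(I \right)} = \frac{I}{6}$ ($Y{\left(I \right)} = - \frac{\left(-1\right) I}{6} = \frac{I}{6}$)
$\frac{1}{-4118 - Y{\left(65 \right)}} = \frac{1}{-4118 - \frac{1}{6} \cdot 65} = \frac{1}{-4118 - \frac{65}{6}} = \frac{1}{- \frac{24773}{6}} = - \frac{6}{24773}$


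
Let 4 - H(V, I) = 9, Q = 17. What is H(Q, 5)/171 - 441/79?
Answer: -75806/13509 ≈ -5.6115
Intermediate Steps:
H(V, I) = -5 (H(V, I) = 4 - 1*9 = 4 - 9 = -5)
H(Q, 5)/171 - 441/79 = -5/171 - 441/79 = -75806/13509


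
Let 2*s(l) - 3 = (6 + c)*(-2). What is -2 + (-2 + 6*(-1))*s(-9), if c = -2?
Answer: 18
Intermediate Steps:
s(l) = -5/2 (s(l) = 3/2 + ((6 - 2)*(-2))/2 = 3/2 + (4*(-2))/2 = 3/2 + (½)*(-8) = 3/2 - 4 = -5/2)
-2 + (-2 + 6*(-1))*s(-9) = -2 + (-2 + 6*(-1))*(-5/2) = -2 + (-2 - 6)*(-5/2) = -2 - 8*(-5/2) = -2 + 20 = 18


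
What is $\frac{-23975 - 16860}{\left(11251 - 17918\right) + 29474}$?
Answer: $- \frac{40835}{22807} \approx -1.7905$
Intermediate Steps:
$\frac{-23975 - 16860}{\left(11251 - 17918\right) + 29474} = - \frac{40835}{-6667 + 29474} = - \frac{40835}{22807}$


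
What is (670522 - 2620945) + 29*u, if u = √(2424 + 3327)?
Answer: -1950423 + 261*√71 ≈ -1.9482e+6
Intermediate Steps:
u = 9*√71 (u = √5751 = 9*√71 ≈ 75.835)
(670522 - 2620945) + 29*u = (670522 - 2620945) + 29*(9*√71) = -1950423 + 261*√71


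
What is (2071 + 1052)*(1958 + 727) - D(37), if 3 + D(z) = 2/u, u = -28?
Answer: 117393613/14 ≈ 8.3853e+6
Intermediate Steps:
D(z) = -43/14 (D(z) = -3 + 2/(-28) = -3 + 2*(-1/28) = -3 - 1/14 = -43/14)
(2071 + 1052)*(1958 + 727) - D(37) = (2071 + 1052)*(1958 + 727) - 1*(-43/14) = 3123*2685 + 43/14 = 8385255 + 43/14 = 117393613/14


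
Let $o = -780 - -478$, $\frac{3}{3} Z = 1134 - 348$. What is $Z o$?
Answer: $-237372$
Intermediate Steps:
$Z = 786$ ($Z = 1134 - 348 = 786$)
$o = -302$ ($o = -780 + 478 = -302$)
$Z o = 786 \left(-302\right) = -237372$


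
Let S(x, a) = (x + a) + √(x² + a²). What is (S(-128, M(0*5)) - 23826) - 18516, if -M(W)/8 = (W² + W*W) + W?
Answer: -42342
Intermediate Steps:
M(W) = -16*W² - 8*W (M(W) = -8*((W² + W*W) + W) = -8*((W² + W²) + W) = -8*(2*W² + W) = -8*(W + 2*W²) = -16*W² - 8*W)
S(x, a) = a + x + √(a² + x²) (S(x, a) = (a + x) + √(a² + x²) = a + x + √(a² + x²))
(S(-128, M(0*5)) - 23826) - 18516 = ((-8*0*5*(1 + 2*(0*5)) - 128 + √((-8*0*5*(1 + 2*(0*5)))² + (-128)²)) - 23826) - 18516 = ((-8*0*(1 + 2*0) - 128 + √((-8*0*(1 + 2*0))² + 16384)) - 23826) - 18516 = ((-8*0*(1 + 0) - 128 + √((-8*0*(1 + 0))² + 16384)) - 23826) - 18516 = ((-8*0*1 - 128 + √((-8*0*1)² + 16384)) - 23826) - 18516 = ((0 - 128 + √(0² + 16384)) - 23826) - 18516 = ((0 - 128 + √(0 + 16384)) - 23826) - 18516 = ((0 - 128 + √16384) - 23826) - 18516 = ((0 - 128 + 128) - 23826) - 18516 = (0 - 23826) - 18516 = -23826 - 18516 = -42342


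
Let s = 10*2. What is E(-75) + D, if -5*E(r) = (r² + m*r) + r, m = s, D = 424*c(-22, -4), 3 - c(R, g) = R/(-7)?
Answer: -6094/7 ≈ -870.57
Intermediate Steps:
c(R, g) = 3 + R/7 (c(R, g) = 3 - R/(-7) = 3 - R*(-1)/7 = 3 - (-1)*R/7 = 3 + R/7)
D = -424/7 (D = 424*(3 + (⅐)*(-22)) = 424*(3 - 22/7) = 424*(-⅐) = -424/7 ≈ -60.571)
s = 20
m = 20
E(r) = -21*r/5 - r²/5 (E(r) = -((r² + 20*r) + r)/5 = -(r² + 21*r)/5 = -21*r/5 - r²/5)
E(-75) + D = -⅕*(-75)*(21 - 75) - 424/7 = -⅕*(-75)*(-54) - 424/7 = -810 - 424/7 = -6094/7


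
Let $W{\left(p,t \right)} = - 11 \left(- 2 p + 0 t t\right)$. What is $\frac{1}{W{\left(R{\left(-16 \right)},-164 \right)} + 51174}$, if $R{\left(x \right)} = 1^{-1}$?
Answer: $\frac{1}{51196} \approx 1.9533 \cdot 10^{-5}$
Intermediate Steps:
$R{\left(x \right)} = 1$
$W{\left(p,t \right)} = 22 p$ ($W{\left(p,t \right)} = - 11 \left(- 2 p + 0 t\right) = - 11 \left(- 2 p + 0\right) = - 11 \left(- 2 p\right) = 22 p$)
$\frac{1}{W{\left(R{\left(-16 \right)},-164 \right)} + 51174} = \frac{1}{22 \cdot 1 + 51174} = \frac{1}{22 + 51174} = \frac{1}{51196}$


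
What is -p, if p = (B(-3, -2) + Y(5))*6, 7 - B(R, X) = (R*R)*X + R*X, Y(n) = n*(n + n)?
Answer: -414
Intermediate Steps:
Y(n) = 2*n**2 (Y(n) = n*(2*n) = 2*n**2)
B(R, X) = 7 - R*X - X*R**2 (B(R, X) = 7 - ((R*R)*X + R*X) = 7 - (R**2*X + R*X) = 7 - (X*R**2 + R*X) = 7 - (R*X + X*R**2) = 7 + (-R*X - X*R**2) = 7 - R*X - X*R**2)
p = 414 (p = ((7 - 1*(-3)*(-2) - 1*(-2)*(-3)**2) + 2*5**2)*6 = ((7 - 6 - 1*(-2)*9) + 2*25)*6 = ((7 - 6 + 18) + 50)*6 = (19 + 50)*6 = 69*6 = 414)
-p = -1*414 = -414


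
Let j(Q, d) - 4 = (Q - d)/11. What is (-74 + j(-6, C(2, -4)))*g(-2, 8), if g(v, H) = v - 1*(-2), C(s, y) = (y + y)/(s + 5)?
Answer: 0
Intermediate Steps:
C(s, y) = 2*y/(5 + s) (C(s, y) = (2*y)/(5 + s) = 2*y/(5 + s))
j(Q, d) = 4 - d/11 + Q/11 (j(Q, d) = 4 + (Q - d)/11 = 4 + (Q - d)*(1/11) = 4 + (-d/11 + Q/11) = 4 - d/11 + Q/11)
g(v, H) = 2 + v (g(v, H) = v + 2 = 2 + v)
(-74 + j(-6, C(2, -4)))*g(-2, 8) = (-74 + (4 - 2*(-4)/(11*(5 + 2)) + (1/11)*(-6)))*(2 - 2) = (-74 + (4 - 2*(-4)/(11*7) - 6/11))*0 = (-74 + (4 - 1/11*(-8/7) - 6/11))*0 = (-74 + (4 + 8/77 - 6/11))*0 = (-74 + 274/77)*0 = -5424/77*0 = 0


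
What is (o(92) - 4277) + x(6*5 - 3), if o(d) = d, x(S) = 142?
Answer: -4043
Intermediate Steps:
(o(92) - 4277) + x(6*5 - 3) = (92 - 4277) + 142 = -4185 + 142 = -4043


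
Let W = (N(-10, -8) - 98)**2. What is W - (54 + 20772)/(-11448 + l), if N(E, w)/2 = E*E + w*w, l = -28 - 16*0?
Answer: 303550613/5738 ≈ 52902.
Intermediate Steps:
l = -28 (l = -28 + 0 = -28)
N(E, w) = 2*E**2 + 2*w**2 (N(E, w) = 2*(E*E + w*w) = 2*(E**2 + w**2) = 2*E**2 + 2*w**2)
W = 52900 (W = ((2*(-10)**2 + 2*(-8)**2) - 98)**2 = ((2*100 + 2*64) - 98)**2 = ((200 + 128) - 98)**2 = (328 - 98)**2 = 230**2 = 52900)
W - (54 + 20772)/(-11448 + l) = 52900 - (54 + 20772)/(-11448 - 28) = 52900 - 20826/(-11476) = 52900 - 20826*(-1)/11476 = 52900 - 1*(-10413/5738) = 52900 + 10413/5738 = 303550613/5738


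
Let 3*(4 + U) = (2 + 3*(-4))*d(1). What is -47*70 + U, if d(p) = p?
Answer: -9892/3 ≈ -3297.3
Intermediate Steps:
U = -22/3 (U = -4 + ((2 + 3*(-4))*1)/3 = -4 + ((2 - 12)*1)/3 = -4 + (-10*1)/3 = -4 + (1/3)*(-10) = -4 - 10/3 = -22/3 ≈ -7.3333)
-47*70 + U = -47*70 - 22/3 = -3290 - 22/3 = -9892/3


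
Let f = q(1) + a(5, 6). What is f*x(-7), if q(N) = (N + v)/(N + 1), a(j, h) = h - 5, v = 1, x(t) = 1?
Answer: 2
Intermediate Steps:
a(j, h) = -5 + h
q(N) = 1 (q(N) = (N + 1)/(N + 1) = (1 + N)/(1 + N) = 1)
f = 2 (f = 1 + (-5 + 6) = 1 + 1 = 2)
f*x(-7) = 2*1 = 2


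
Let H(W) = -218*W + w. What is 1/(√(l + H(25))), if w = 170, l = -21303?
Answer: -I*√26583/26583 ≈ -0.0061334*I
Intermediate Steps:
H(W) = 170 - 218*W (H(W) = -218*W + 170 = 170 - 218*W)
1/(√(l + H(25))) = 1/(√(-21303 + (170 - 218*25))) = 1/(√(-21303 + (170 - 5450))) = 1/(√(-21303 - 5280)) = 1/(√(-26583)) = 1/(I*√26583) = -I*√26583/26583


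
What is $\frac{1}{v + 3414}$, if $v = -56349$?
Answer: $- \frac{1}{52935} \approx -1.8891 \cdot 10^{-5}$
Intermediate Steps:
$\frac{1}{v + 3414} = \frac{1}{-56349 + 3414} = \frac{1}{-52935} = - \frac{1}{52935}$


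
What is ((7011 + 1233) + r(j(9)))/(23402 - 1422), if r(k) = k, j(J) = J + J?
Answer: 4131/10990 ≈ 0.37589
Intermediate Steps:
j(J) = 2*J
((7011 + 1233) + r(j(9)))/(23402 - 1422) = ((7011 + 1233) + 2*9)/(23402 - 1422) = (8244 + 18)/21980 = 8262*(1/21980) = 4131/10990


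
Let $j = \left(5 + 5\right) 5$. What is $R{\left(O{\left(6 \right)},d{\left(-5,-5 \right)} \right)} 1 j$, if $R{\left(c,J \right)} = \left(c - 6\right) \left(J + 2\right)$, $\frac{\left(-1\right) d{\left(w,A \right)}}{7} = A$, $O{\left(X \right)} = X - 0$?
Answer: $0$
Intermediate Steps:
$O{\left(X \right)} = X$ ($O{\left(X \right)} = X + 0 = X$)
$d{\left(w,A \right)} = - 7 A$
$R{\left(c,J \right)} = \left(-6 + c\right) \left(2 + J\right)$
$j = 50$ ($j = 10 \cdot 5 = 50$)
$R{\left(O{\left(6 \right)},d{\left(-5,-5 \right)} \right)} 1 j = \left(-12 - 6 \left(\left(-7\right) \left(-5\right)\right) + 2 \cdot 6 + \left(-7\right) \left(-5\right) 6\right) 1 \cdot 50 = \left(-12 - 210 + 12 + 35 \cdot 6\right) 1 \cdot 50 = \left(-12 - 210 + 12 + 210\right) 1 \cdot 50 = 0 \cdot 1 \cdot 50 = 0 \cdot 50 = 0$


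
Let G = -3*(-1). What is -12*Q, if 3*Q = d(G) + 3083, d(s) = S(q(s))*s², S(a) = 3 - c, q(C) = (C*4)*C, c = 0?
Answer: -12440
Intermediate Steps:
q(C) = 4*C² (q(C) = (4*C)*C = 4*C²)
S(a) = 3 (S(a) = 3 - 1*0 = 3 + 0 = 3)
G = 3
d(s) = 3*s²
Q = 3110/3 (Q = (3*3² + 3083)/3 = (3*9 + 3083)/3 = (27 + 3083)/3 = (⅓)*3110 = 3110/3 ≈ 1036.7)
-12*Q = -12*3110/3 = -12440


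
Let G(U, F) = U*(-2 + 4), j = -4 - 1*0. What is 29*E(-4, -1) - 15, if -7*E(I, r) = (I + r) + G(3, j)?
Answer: -134/7 ≈ -19.143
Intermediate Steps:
j = -4 (j = -4 + 0 = -4)
G(U, F) = 2*U (G(U, F) = U*2 = 2*U)
E(I, r) = -6/7 - I/7 - r/7 (E(I, r) = -((I + r) + 2*3)/7 = -((I + r) + 6)/7 = -(6 + I + r)/7 = -6/7 - I/7 - r/7)
29*E(-4, -1) - 15 = 29*(-6/7 - 1/7*(-4) - 1/7*(-1)) - 15 = 29*(-6/7 + 4/7 + 1/7) - 15 = 29*(-1/7) - 15 = -29/7 - 15 = -134/7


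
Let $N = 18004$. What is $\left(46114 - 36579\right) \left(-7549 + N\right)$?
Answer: $99688425$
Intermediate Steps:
$\left(46114 - 36579\right) \left(-7549 + N\right) = \left(46114 - 36579\right) \left(-7549 + 18004\right) = \left(46114 - 36579\right) 10455 = 9535 \cdot 10455 = 99688425$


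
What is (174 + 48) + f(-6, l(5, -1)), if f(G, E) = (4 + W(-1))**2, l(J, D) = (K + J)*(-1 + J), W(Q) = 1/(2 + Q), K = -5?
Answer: 247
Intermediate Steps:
l(J, D) = (-1 + J)*(-5 + J) (l(J, D) = (-5 + J)*(-1 + J) = (-1 + J)*(-5 + J))
f(G, E) = 25 (f(G, E) = (4 + 1/(2 - 1))**2 = (4 + 1/1)**2 = (4 + 1)**2 = 5**2 = 25)
(174 + 48) + f(-6, l(5, -1)) = (174 + 48) + 25 = 222 + 25 = 247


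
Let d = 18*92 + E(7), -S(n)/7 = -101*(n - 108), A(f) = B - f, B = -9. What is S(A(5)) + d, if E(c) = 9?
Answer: -84589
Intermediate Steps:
A(f) = -9 - f
S(n) = -76356 + 707*n (S(n) = -(-707)*(n - 108) = -(-707)*(-108 + n) = -7*(10908 - 101*n) = -76356 + 707*n)
d = 1665 (d = 18*92 + 9 = 1656 + 9 = 1665)
S(A(5)) + d = (-76356 + 707*(-9 - 1*5)) + 1665 = (-76356 + 707*(-9 - 5)) + 1665 = (-76356 + 707*(-14)) + 1665 = (-76356 - 9898) + 1665 = -86254 + 1665 = -84589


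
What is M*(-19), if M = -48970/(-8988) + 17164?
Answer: -1466030519/4494 ≈ -3.2622e+5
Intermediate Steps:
M = 77159501/4494 (M = -48970*(-1/8988) + 17164 = 24485/4494 + 17164 = 77159501/4494 ≈ 17169.)
M*(-19) = (77159501/4494)*(-19) = -1466030519/4494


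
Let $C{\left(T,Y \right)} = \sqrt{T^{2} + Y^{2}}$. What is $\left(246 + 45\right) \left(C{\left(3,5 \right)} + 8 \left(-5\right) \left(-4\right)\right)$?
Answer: $46560 + 291 \sqrt{34} \approx 48257.0$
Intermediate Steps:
$\left(246 + 45\right) \left(C{\left(3,5 \right)} + 8 \left(-5\right) \left(-4\right)\right) = \left(246 + 45\right) \left(\sqrt{3^{2} + 5^{2}} + 8 \left(-5\right) \left(-4\right)\right) = 291 \left(\sqrt{9 + 25} - -160\right) = 291 \left(\sqrt{34} + 160\right) = 291 \left(160 + \sqrt{34}\right) = 46560 + 291 \sqrt{34}$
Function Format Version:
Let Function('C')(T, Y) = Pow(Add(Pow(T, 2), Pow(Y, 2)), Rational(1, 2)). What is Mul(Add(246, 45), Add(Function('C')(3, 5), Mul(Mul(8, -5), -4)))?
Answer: Add(46560, Mul(291, Pow(34, Rational(1, 2)))) ≈ 48257.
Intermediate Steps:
Mul(Add(246, 45), Add(Function('C')(3, 5), Mul(Mul(8, -5), -4))) = Mul(Add(246, 45), Add(Pow(Add(Pow(3, 2), Pow(5, 2)), Rational(1, 2)), Mul(Mul(8, -5), -4))) = Mul(291, Add(Pow(Add(9, 25), Rational(1, 2)), Mul(-40, -4))) = Mul(291, Add(Pow(34, Rational(1, 2)), 160)) = Mul(291, Add(160, Pow(34, Rational(1, 2)))) = Add(46560, Mul(291, Pow(34, Rational(1, 2))))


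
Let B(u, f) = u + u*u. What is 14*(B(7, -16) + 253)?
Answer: 4326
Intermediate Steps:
B(u, f) = u + u²
14*(B(7, -16) + 253) = 14*(7*(1 + 7) + 253) = 14*(7*8 + 253) = 14*(56 + 253) = 14*309 = 4326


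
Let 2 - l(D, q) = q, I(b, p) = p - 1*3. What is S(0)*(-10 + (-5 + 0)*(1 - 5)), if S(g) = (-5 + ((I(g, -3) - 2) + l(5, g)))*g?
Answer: 0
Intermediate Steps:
I(b, p) = -3 + p (I(b, p) = p - 3 = -3 + p)
l(D, q) = 2 - q
S(g) = g*(-11 - g) (S(g) = (-5 + (((-3 - 3) - 2) + (2 - g)))*g = (-5 + ((-6 - 2) + (2 - g)))*g = (-5 + (-8 + (2 - g)))*g = (-5 + (-6 - g))*g = (-11 - g)*g = g*(-11 - g))
S(0)*(-10 + (-5 + 0)*(1 - 5)) = (-1*0*(11 + 0))*(-10 + (-5 + 0)*(1 - 5)) = (-1*0*11)*(-10 - 5*(-4)) = 0*(-10 + 20) = 0*10 = 0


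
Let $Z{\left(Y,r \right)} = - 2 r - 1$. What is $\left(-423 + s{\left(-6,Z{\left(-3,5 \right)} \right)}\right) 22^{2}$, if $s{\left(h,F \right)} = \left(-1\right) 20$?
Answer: $-214412$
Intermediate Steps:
$Z{\left(Y,r \right)} = -1 - 2 r$
$s{\left(h,F \right)} = -20$
$\left(-423 + s{\left(-6,Z{\left(-3,5 \right)} \right)}\right) 22^{2} = \left(-423 - 20\right) 22^{2} = \left(-443\right) 484 = -214412$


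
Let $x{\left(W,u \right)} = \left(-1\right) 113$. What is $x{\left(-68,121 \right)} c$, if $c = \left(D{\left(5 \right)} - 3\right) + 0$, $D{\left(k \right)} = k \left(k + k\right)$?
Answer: $-5311$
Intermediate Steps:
$D{\left(k \right)} = 2 k^{2}$ ($D{\left(k \right)} = k 2 k = 2 k^{2}$)
$x{\left(W,u \right)} = -113$
$c = 47$ ($c = \left(2 \cdot 5^{2} - 3\right) + 0 = \left(2 \cdot 25 - 3\right) + 0 = \left(50 - 3\right) + 0 = 47 + 0 = 47$)
$x{\left(-68,121 \right)} c = \left(-113\right) 47 = -5311$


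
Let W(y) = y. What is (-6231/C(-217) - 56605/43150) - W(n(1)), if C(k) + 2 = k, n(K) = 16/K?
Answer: 7018237/629990 ≈ 11.140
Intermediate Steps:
C(k) = -2 + k
(-6231/C(-217) - 56605/43150) - W(n(1)) = (-6231/(-2 - 217) - 56605/43150) - 16/1 = (-6231/(-219) - 56605*1/43150) - 16 = (-6231*(-1/219) - 11321/8630) - 1*16 = (2077/73 - 11321/8630) - 16 = 17098077/629990 - 16 = 7018237/629990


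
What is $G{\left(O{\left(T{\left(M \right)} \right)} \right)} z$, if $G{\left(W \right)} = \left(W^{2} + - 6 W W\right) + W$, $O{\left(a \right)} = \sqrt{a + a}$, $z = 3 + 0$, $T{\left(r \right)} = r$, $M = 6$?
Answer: $-180 + 6 \sqrt{3} \approx -169.61$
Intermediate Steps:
$z = 3$
$O{\left(a \right)} = \sqrt{2} \sqrt{a}$ ($O{\left(a \right)} = \sqrt{2 a} = \sqrt{2} \sqrt{a}$)
$G{\left(W \right)} = W - 5 W^{2}$ ($G{\left(W \right)} = \left(W^{2} - 6 W^{2}\right) + W = - 5 W^{2} + W = W - 5 W^{2}$)
$G{\left(O{\left(T{\left(M \right)} \right)} \right)} z = \sqrt{2} \sqrt{6} \left(1 - 5 \sqrt{2} \sqrt{6}\right) 3 = 2 \sqrt{3} \left(1 - 5 \cdot 2 \sqrt{3}\right) 3 = 2 \sqrt{3} \left(1 - 10 \sqrt{3}\right) 3 = 6 \sqrt{3} \left(1 - 10 \sqrt{3}\right)$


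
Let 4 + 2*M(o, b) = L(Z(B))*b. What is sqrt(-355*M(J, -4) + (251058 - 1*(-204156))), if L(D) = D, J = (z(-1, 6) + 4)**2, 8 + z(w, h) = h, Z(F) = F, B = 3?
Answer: sqrt(458054) ≈ 676.80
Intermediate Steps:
z(w, h) = -8 + h
J = 4 (J = ((-8 + 6) + 4)**2 = (-2 + 4)**2 = 2**2 = 4)
M(o, b) = -2 + 3*b/2 (M(o, b) = -2 + (3*b)/2 = -2 + 3*b/2)
sqrt(-355*M(J, -4) + (251058 - 1*(-204156))) = sqrt(-355*(-2 + (3/2)*(-4)) + (251058 - 1*(-204156))) = sqrt(-355*(-2 - 6) + (251058 + 204156)) = sqrt(-355*(-8) + 455214) = sqrt(2840 + 455214) = sqrt(458054)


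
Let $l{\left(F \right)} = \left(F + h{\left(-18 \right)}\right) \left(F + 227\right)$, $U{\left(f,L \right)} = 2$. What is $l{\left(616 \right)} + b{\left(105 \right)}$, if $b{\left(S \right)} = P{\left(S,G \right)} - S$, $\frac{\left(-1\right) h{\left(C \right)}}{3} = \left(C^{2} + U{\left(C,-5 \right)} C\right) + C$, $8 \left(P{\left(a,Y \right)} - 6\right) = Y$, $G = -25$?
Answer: $- \frac{1309153}{8} \approx -1.6364 \cdot 10^{5}$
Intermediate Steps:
$P{\left(a,Y \right)} = 6 + \frac{Y}{8}$
$h{\left(C \right)} = - 9 C - 3 C^{2}$ ($h{\left(C \right)} = - 3 \left(\left(C^{2} + 2 C\right) + C\right) = - 3 \left(C^{2} + 3 C\right) = - 9 C - 3 C^{2}$)
$b{\left(S \right)} = \frac{23}{8} - S$ ($b{\left(S \right)} = \left(6 + \frac{1}{8} \left(-25\right)\right) - S = \left(6 - \frac{25}{8}\right) - S = \frac{23}{8} - S$)
$l{\left(F \right)} = \left(-810 + F\right) \left(227 + F\right)$ ($l{\left(F \right)} = \left(F - - 54 \left(3 - 18\right)\right) \left(F + 227\right) = \left(F - \left(-54\right) \left(-15\right)\right) \left(227 + F\right) = \left(F - 810\right) \left(227 + F\right) = \left(-810 + F\right) \left(227 + F\right)$)
$l{\left(616 \right)} + b{\left(105 \right)} = \left(-183870 + 616^{2} - 359128\right) + \left(\frac{23}{8} - 105\right) = \left(-183870 + 379456 - 359128\right) + \left(\frac{23}{8} - 105\right) = -163542 - \frac{817}{8} = - \frac{1309153}{8}$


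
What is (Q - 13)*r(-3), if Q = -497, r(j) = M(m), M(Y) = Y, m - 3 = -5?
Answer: 1020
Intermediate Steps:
m = -2 (m = 3 - 5 = -2)
r(j) = -2
(Q - 13)*r(-3) = (-497 - 13)*(-2) = -510*(-2) = 1020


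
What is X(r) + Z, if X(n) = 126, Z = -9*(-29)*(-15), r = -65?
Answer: -3789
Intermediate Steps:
Z = -3915 (Z = 261*(-15) = -3915)
X(r) + Z = 126 - 3915 = -3789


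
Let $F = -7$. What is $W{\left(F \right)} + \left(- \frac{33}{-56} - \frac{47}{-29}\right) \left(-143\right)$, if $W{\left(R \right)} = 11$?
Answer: $- \frac{495363}{1624} \approx -305.03$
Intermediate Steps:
$W{\left(F \right)} + \left(- \frac{33}{-56} - \frac{47}{-29}\right) \left(-143\right) = 11 + \left(- \frac{33}{-56} - \frac{47}{-29}\right) \left(-143\right) = 11 + \left(\left(-33\right) \left(- \frac{1}{56}\right) - - \frac{47}{29}\right) \left(-143\right) = 11 + \left(\frac{33}{56} + \frac{47}{29}\right) \left(-143\right) = 11 + \frac{3589}{1624} \left(-143\right) = 11 - \frac{513227}{1624} = - \frac{495363}{1624}$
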